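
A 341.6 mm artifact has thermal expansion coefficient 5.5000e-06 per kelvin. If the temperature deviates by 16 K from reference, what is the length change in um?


dL = L * alpha * dT
= 341.6 * 5.5000e-06 * 16
= 0.0300608 mm
dL_um = 0.0300608 * 1000 = 30.0608 um

30.0608


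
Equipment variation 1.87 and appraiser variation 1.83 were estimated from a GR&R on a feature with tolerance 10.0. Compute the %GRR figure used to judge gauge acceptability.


GRR = sqrt(EV^2 + AV^2) = sqrt(1.87^2 + 1.83^2) = 2.616448
%GRR = GRR / tol * 100 = 2.616448 / 10.0 * 100
%GRR = 26.1645

26.1645


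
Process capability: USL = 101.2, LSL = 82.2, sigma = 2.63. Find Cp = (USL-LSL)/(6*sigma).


Cp = (USL - LSL) / (6 * sigma)
= (101.2 - 82.2) / (6 * 2.63)
= 19.0000 / 15.7800
= 1.2041

1.2041


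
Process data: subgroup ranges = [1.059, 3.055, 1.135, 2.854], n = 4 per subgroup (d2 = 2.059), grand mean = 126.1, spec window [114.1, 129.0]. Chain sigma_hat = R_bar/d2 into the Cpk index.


R_bar = (1.059 + 3.055 + 1.135 + 2.854) / 4 = 2.02575
sigma = R_bar / d2 = 2.02575 / 2.059 = 0.98385138
Cp = (USL - LSL)/(6*sigma) = (129.0 - 114.1)/(6*0.98385138) = 2.5241
Cpu = (129.0 - 126.1)/(3*0.98385138) = 0.9825
Cpl = (126.1 - 114.1)/(3*0.98385138) = 4.0657
Cpk = min(Cpu, Cpl) = 0.9825

0.9825


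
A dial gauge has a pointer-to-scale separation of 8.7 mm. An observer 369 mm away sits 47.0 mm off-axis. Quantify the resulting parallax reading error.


error = h * offset / d
= 8.7 * 47.0 / 369
= 1.1081

1.1081


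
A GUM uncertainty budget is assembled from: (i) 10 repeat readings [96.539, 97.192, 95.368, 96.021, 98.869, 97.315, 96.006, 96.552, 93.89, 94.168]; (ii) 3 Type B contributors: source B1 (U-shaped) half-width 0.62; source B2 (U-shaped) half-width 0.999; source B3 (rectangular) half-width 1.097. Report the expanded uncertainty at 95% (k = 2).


mean = (96.539 + 97.192 + 95.368 + 96.021 + 98.869 + 97.315 + 96.006 + 96.552 + 93.89 + 94.168) / 10 = 96.192
s = sqrt(sum((x - mean)^2)/(n-1)) = 1.4838411
u_A = s / sqrt(n) = 1.4838411 / sqrt(10) = 0.46923176
u_B1 = 0.62 / sqrt(2) = 0.4384062
u_B2 = 0.999 / sqrt(2) = 0.70639967
u_B3 = 1.097 / sqrt(3) = 0.63335325
uc = sqrt(0.46923176^2 + 0.4384062^2 + 0.70639967^2 + 0.63335325^2) = 1.1456506
U = k * uc = 2 * 1.1456506
U = 2.2913

2.2913


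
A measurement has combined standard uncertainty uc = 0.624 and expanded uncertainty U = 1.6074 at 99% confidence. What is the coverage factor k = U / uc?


k = U / uc
k = 1.6074 / 0.624
k = 2.576

2.576


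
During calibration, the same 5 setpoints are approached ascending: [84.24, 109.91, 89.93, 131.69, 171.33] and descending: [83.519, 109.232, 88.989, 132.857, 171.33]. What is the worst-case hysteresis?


|84.24 - 83.519| = 0.7210
|109.91 - 109.232| = 0.6780
|89.93 - 88.989| = 0.9410
|131.69 - 132.857| = 1.1670
|171.33 - 171.33| = 0
hysteresis = max(diffs) = 1.1670

1.1670


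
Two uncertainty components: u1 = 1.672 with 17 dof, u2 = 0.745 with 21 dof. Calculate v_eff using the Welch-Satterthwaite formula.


uc = sqrt(u1^2 + u2^2) = sqrt(1.672^2 + 0.745^2) = 1.8304669
v_eff = uc^4 / (u1^4/v1 + u2^4/v2)
= 1.8304669^4 / (1.672^4/17 + 0.745^4/21)
= 11.226581 / 0.47439211
v_eff = 23.6652

23.6652


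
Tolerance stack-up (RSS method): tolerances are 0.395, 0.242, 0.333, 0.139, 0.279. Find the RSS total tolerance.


RSS = sqrt(0.395^2 + 0.242^2 + 0.333^2 + 0.139^2 + 0.279^2)
= sqrt(0.42264)
= 0.6501

0.6501


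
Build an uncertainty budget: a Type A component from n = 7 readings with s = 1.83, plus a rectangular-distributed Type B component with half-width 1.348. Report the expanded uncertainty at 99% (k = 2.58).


u_A = s / sqrt(n) = 1.83 / sqrt(7) = 0.69167499
u_B = half_width / sqrt(3) = 1.348 / sqrt(3) = 0.77826816
uc = sqrt(u_A^2 + u_B^2) = sqrt(0.69167499^2 + 0.77826816^2) = 1.0412087
U = k * uc = 2.58 * 1.0412087
U = 2.6863

2.6863


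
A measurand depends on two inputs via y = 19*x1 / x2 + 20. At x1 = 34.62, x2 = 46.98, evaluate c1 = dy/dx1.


y = 19*x1 / x2 + 20
dy/dx1 = 19/x2
Evaluate at x2 = 46.98: c1 = 19 / 46.98
c1 = 0.4044

0.4044


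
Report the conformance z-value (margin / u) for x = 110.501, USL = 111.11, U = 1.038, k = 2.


u = U / k = 1.038 / 2 = 0.519
margin = |USL - x| = |111.11 - 110.501| = 0.609
z = margin / u = 0.609 / 0.519
z = 1.1734

1.1734


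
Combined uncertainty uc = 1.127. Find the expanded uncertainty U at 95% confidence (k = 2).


U = k * uc
U = 2 * 1.127
U = 2.2540

2.2540


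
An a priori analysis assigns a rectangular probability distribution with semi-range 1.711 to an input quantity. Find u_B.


u_B = half_width / sqrt(3)
u_B = 1.711 / 1.7320508
u_B = 0.9878

0.9878


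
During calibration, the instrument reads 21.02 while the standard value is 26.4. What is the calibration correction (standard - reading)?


Correction = standard - reading
= 26.4 - 21.02
= 5.3800

5.3800


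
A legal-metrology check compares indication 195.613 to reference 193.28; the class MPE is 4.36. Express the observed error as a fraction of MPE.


e = indication - reference = 195.613 - 193.28 = 2.3330
|e| = 2.3330
ratio = |e| / MPE = 2.3330 / 4.36
ratio = 0.5351

0.5351


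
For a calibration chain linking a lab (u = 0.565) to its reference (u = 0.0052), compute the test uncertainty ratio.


TUR = u_lab / u_ref
= 0.565 / 0.0052
= 108.6538

108.6538


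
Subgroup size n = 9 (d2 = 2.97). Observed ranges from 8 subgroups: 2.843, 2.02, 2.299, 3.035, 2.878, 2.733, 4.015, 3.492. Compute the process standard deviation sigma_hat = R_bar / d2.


R_bar = (2.843 + 2.02 + 2.299 + 3.035 + 2.878 + 2.733 + 4.015 + 3.492) / 8
R_bar = 23.315 / 8 = 2.914375
sigma_hat = R_bar / d2 = 2.914375 / 2.97 = 0.9813

0.9813


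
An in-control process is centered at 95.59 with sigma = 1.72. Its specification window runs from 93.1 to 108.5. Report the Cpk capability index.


Cpu = (USL - mean) / (3*sigma) = (108.5 - 95.59) / (3*1.72) = 2.5019
Cpl = (mean - LSL) / (3*sigma) = (95.59 - 93.1) / (3*1.72) = 0.4826
Cpk = min(Cpu, Cpl) = 0.4826

0.4826


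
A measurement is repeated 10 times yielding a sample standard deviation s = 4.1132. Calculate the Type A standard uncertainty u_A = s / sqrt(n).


u_A = s / sqrt(n)
u_A = 4.1132 / sqrt(10)
u_A = 4.1132 / 3.1622777
u_A = 1.3007

1.3007


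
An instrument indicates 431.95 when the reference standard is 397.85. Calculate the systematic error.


Systematic error = measured - true
= 431.95 - 397.85
= 34.1000

34.1000


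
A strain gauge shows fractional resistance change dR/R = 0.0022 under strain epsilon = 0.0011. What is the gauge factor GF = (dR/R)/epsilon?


GF = (dR/R) / epsilon
= 0.0022 / 0.0011
= 2.0000

2.0000


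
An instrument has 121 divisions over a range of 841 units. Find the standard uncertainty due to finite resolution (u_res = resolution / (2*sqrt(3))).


resolution = range / divisions
resolution = 841 / 121 = 6.9504132
u_res = resolution / (2*sqrt(3))
u_res = 6.9504132 / 3.4641016
u_res = 2.0064

2.0064


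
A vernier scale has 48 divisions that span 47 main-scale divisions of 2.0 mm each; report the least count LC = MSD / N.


LC = MSD / n_div
= 2.0 / 48
= 0.0417

0.0417


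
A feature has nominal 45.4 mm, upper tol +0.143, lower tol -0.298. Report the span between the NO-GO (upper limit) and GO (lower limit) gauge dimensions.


GO = nominal - lower_tol (smallest hole = maximum material condition)
GO = 45.4 - 0.298 = 45.102
NO-GO = nominal + upper_tol (largest hole = least material condition)
NO-GO = 45.4 + 0.143 = 45.543
spread = NO-GO - GO = 45.543 - 45.102 = 0.4410

0.4410


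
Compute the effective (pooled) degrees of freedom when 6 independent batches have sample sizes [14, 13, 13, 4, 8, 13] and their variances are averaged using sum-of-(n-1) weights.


nu = sum_i (n_i - 1)
nu = ((14 - 1) + (13 - 1) + (13 - 1) + (4 - 1) + (8 - 1) + (13 - 1))
nu = 13 + 12 + 12 + 3 + 7 + 12
nu = 59

59


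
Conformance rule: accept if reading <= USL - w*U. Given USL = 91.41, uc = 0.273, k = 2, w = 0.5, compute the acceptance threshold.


U = k * uc = 2 * 0.273 = 0.546
guard band g = w * U = 0.5 * 0.546 = 0.273
AL = USL - g = 91.41 - 0.273
AL = 91.1370

91.1370


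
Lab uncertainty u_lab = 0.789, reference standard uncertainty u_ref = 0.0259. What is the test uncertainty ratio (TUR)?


TUR = u_lab / u_ref
= 0.789 / 0.0259
= 30.4633

30.4633


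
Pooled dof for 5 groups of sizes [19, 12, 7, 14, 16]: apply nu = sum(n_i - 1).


nu = sum_i (n_i - 1)
nu = ((19 - 1) + (12 - 1) + (7 - 1) + (14 - 1) + (16 - 1))
nu = 18 + 11 + 6 + 13 + 15
nu = 63

63


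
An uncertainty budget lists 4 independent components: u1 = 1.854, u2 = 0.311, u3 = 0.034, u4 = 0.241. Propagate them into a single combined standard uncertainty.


uc = sqrt(1.854^2 + 0.311^2 + 0.034^2 + 0.241^2)
uc = sqrt(3.593274)
uc = 1.8956

1.8956


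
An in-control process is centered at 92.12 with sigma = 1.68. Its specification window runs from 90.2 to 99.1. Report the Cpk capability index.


Cpu = (USL - mean) / (3*sigma) = (99.1 - 92.12) / (3*1.68) = 1.3849
Cpl = (mean - LSL) / (3*sigma) = (92.12 - 90.2) / (3*1.68) = 0.3810
Cpk = min(Cpu, Cpl) = 0.3810

0.3810


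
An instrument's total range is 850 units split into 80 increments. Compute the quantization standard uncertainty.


resolution = range / divisions
resolution = 850 / 80 = 10.625
u_res = resolution / (2*sqrt(3))
u_res = 10.625 / 3.4641016
u_res = 3.0672

3.0672


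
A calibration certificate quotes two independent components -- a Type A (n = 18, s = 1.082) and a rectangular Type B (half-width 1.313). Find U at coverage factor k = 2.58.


u_A = s / sqrt(n) = 1.082 / sqrt(18) = 0.25502985
u_B = half_width / sqrt(3) = 1.313 / sqrt(3) = 0.7580609
uc = sqrt(u_A^2 + u_B^2) = sqrt(0.25502985^2 + 0.7580609^2) = 0.79981032
U = k * uc = 2.58 * 0.79981032
U = 2.0635

2.0635


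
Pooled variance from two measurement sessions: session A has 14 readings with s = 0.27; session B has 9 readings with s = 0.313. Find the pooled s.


s_p = sqrt(((n1-1)*s1^2 + (n2-1)*s2^2) / (n1+n2-2))
numerator = (14-1)*0.27^2 + (9-1)*0.313^2 = 0.9477 + 0.783752 = 1.731452
denominator = 14 + 9 - 2 = 21
s_p^2 = 1.731452 / 21 = 0.082450095
s_p = sqrt(0.082450095) = 0.2871

0.2871


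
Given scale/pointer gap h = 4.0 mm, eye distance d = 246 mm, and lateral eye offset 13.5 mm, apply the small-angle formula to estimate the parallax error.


error = h * offset / d
= 4.0 * 13.5 / 246
= 0.2195

0.2195


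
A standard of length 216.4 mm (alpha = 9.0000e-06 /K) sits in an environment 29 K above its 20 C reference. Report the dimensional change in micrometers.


dL = L * alpha * dT
= 216.4 * 9.0000e-06 * 29
= 0.0564804 mm
dL_um = 0.0564804 * 1000 = 56.4804 um

56.4804


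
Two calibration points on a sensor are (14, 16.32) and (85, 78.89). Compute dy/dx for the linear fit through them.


slope = (y2 - y1) / (x2 - x1)
= (78.89 - 16.32) / (85 - 14)
= 62.5700 / 71
= 0.8813

0.8813


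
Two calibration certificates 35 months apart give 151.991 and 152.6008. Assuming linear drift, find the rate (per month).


rate = (v2 - v1) / months
= (152.6008 - 151.991) / 35
= 0.6098 / 35
= 0.0174

0.0174


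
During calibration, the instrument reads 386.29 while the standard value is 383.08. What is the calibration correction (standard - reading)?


Correction = standard - reading
= 383.08 - 386.29
= -3.2100

-3.2100


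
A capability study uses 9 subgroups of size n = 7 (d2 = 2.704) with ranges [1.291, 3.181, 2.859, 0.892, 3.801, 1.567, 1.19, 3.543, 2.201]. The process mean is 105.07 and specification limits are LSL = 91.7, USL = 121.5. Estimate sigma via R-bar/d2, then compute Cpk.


R_bar = (1.291 + 3.181 + 2.859 + 0.892 + 3.801 + 1.567 + 1.19 + 3.543 + 2.201) / 9 = 2.2805556
sigma = R_bar / d2 = 2.2805556 / 2.704 = 0.84340074
Cp = (USL - LSL)/(6*sigma) = (121.5 - 91.7)/(6*0.84340074) = 5.8889
Cpu = (121.5 - 105.07)/(3*0.84340074) = 6.4936
Cpl = (105.07 - 91.7)/(3*0.84340074) = 5.2842
Cpk = min(Cpu, Cpl) = 5.2842

5.2842


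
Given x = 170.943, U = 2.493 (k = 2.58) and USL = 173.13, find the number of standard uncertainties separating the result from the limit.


u = U / k = 2.493 / 2.58 = 0.96627907
margin = |USL - x| = |173.13 - 170.943| = 2.187
z = margin / u = 2.187 / 0.96627907
z = 2.2633

2.2633


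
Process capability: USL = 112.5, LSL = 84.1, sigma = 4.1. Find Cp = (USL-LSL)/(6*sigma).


Cp = (USL - LSL) / (6 * sigma)
= (112.5 - 84.1) / (6 * 4.1)
= 28.4000 / 24.6000
= 1.1545

1.1545


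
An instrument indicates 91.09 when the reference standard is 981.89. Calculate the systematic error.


Systematic error = measured - true
= 91.09 - 981.89
= -890.8000

-890.8000


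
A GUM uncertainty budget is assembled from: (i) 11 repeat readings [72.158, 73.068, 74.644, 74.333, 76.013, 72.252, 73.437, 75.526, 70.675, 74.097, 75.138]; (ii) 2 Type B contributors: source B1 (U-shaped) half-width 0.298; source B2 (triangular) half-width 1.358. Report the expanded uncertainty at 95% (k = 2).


mean = (72.158 + 73.068 + 74.644 + 74.333 + 76.013 + 72.252 + 73.437 + 75.526 + 70.675 + 74.097 + 75.138) / 11 = 73.75827273
s = sqrt(sum((x - mean)^2)/(n-1)) = 1.6204276
u_A = s / sqrt(n) = 1.6204276 / sqrt(11) = 0.4885773
u_B1 = 0.298 / sqrt(2) = 0.21071782
u_B2 = 1.358 / sqrt(6) = 0.55440118
uc = sqrt(0.4885773^2 + 0.21071782^2 + 0.55440118^2) = 0.76842075
U = k * uc = 2 * 0.76842075
U = 1.5368

1.5368


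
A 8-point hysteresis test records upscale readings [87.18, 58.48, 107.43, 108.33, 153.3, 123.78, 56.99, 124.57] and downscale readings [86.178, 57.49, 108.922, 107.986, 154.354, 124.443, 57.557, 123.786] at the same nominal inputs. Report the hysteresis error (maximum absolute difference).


|87.18 - 86.178| = 1.0020
|58.48 - 57.49| = 0.9900
|107.43 - 108.922| = 1.4920
|108.33 - 107.986| = 0.3440
|153.3 - 154.354| = 1.0540
|123.78 - 124.443| = 0.6630
|56.99 - 57.557| = 0.5670
|124.57 - 123.786| = 0.7840
hysteresis = max(diffs) = 1.4920

1.4920


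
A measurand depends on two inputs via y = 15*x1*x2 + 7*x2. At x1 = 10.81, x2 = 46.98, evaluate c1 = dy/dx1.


y = 15*x1*x2 + 7*x2
dy/dx1 = 15*x2
Evaluate at x2 = 46.98: c1 = 15 * 46.98
c1 = 704.7000

704.7000


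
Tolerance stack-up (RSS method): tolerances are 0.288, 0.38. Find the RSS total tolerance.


RSS = sqrt(0.288^2 + 0.38^2)
= sqrt(0.227344)
= 0.4768

0.4768


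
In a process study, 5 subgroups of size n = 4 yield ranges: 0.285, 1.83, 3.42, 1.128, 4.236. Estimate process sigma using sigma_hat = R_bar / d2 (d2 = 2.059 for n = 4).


R_bar = (0.285 + 1.83 + 3.42 + 1.128 + 4.236) / 5
R_bar = 10.899 / 5 = 2.1798
sigma_hat = R_bar / d2 = 2.1798 / 2.059 = 1.0587

1.0587


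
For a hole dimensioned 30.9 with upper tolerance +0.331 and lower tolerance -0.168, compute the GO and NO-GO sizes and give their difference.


GO = nominal - lower_tol (smallest hole = maximum material condition)
GO = 30.9 - 0.168 = 30.732
NO-GO = nominal + upper_tol (largest hole = least material condition)
NO-GO = 30.9 + 0.331 = 31.231
spread = NO-GO - GO = 31.231 - 30.732 = 0.4990

0.4990


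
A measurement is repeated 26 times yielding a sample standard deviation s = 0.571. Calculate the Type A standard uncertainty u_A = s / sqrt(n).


u_A = s / sqrt(n)
u_A = 0.571 / sqrt(26)
u_A = 0.571 / 5.0990195
u_A = 0.1120

0.1120


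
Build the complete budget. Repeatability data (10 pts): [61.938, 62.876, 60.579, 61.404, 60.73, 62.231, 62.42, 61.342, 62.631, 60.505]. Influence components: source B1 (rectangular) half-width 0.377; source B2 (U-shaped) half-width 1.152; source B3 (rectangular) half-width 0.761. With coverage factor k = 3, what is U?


mean = (61.938 + 62.876 + 60.579 + 61.404 + 60.73 + 62.231 + 62.42 + 61.342 + 62.631 + 60.505) / 10 = 61.6656
s = sqrt(sum((x - mean)^2)/(n-1)) = 0.87789232
u_A = s / sqrt(n) = 0.87789232 / sqrt(10) = 0.27761393
u_B1 = 0.377 / sqrt(3) = 0.21766105
u_B2 = 1.152 / sqrt(2) = 0.81458701
u_B3 = 0.761 / sqrt(3) = 0.43936355
uc = sqrt(0.27761393^2 + 0.21766105^2 + 0.81458701^2 + 0.43936355^2) = 0.9904737
U = k * uc = 3 * 0.9904737
U = 2.9714

2.9714


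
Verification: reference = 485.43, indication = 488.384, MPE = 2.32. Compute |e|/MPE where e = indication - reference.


e = indication - reference = 488.384 - 485.43 = 2.9540
|e| = 2.9540
ratio = |e| / MPE = 2.9540 / 2.32
ratio = 1.2733

1.2733


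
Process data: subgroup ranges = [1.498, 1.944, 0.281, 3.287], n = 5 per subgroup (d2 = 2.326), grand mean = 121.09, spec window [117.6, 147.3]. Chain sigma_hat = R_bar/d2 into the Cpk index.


R_bar = (1.498 + 1.944 + 0.281 + 3.287) / 4 = 1.7525
sigma = R_bar / d2 = 1.7525 / 2.326 = 0.75343938
Cp = (USL - LSL)/(6*sigma) = (147.3 - 117.6)/(6*0.75343938) = 6.5699
Cpu = (147.3 - 121.09)/(3*0.75343938) = 11.5957
Cpl = (121.09 - 117.6)/(3*0.75343938) = 1.5440
Cpk = min(Cpu, Cpl) = 1.5440

1.5440


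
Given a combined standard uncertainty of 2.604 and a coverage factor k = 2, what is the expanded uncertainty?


U = k * uc
U = 2 * 2.604
U = 5.2080

5.2080


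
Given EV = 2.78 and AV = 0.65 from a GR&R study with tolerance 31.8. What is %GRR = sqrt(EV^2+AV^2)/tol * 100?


GRR = sqrt(EV^2 + AV^2) = sqrt(2.78^2 + 0.65^2) = 2.8549781
%GRR = GRR / tol * 100 = 2.8549781 / 31.8 * 100
%GRR = 8.9779

8.9779


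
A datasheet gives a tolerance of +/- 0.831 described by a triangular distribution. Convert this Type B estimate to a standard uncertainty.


u_B = half_width / sqrt(6)
u_B = 0.831 / 2.4494897
u_B = 0.3393

0.3393


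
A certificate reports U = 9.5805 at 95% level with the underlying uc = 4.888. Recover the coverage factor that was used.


k = U / uc
k = 9.5805 / 4.888
k = 1.96

1.96


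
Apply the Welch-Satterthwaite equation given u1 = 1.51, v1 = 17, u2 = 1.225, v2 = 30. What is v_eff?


uc = sqrt(u1^2 + u2^2) = sqrt(1.51^2 + 1.225^2) = 1.9444087
v_eff = uc^4 / (u1^4/v1 + u2^4/v2)
= 1.9444087^4 / (1.51^4/17 + 1.225^4/30)
= 14.293883 / 0.38087757
v_eff = 37.5288

37.5288


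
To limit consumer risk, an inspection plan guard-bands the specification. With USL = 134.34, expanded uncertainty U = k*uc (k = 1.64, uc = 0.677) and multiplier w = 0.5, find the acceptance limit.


U = k * uc = 1.64 * 0.677 = 1.11028
guard band g = w * U = 0.5 * 1.11028 = 0.55514
AL = USL - g = 134.34 - 0.55514
AL = 133.7849

133.7849


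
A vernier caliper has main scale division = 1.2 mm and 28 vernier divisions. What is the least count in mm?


LC = MSD / n_div
= 1.2 / 28
= 0.0429

0.0429


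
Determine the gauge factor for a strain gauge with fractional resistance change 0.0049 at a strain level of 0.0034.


GF = (dR/R) / epsilon
= 0.0049 / 0.0034
= 1.4412

1.4412


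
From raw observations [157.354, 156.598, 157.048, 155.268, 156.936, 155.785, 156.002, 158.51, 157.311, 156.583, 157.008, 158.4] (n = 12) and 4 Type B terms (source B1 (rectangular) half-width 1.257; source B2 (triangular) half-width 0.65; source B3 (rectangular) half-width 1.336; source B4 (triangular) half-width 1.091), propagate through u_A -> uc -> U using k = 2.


mean = (157.354 + 156.598 + 157.048 + 155.268 + 156.936 + 155.785 + 156.002 + 158.51 + 157.311 + 156.583 + 157.008 + 158.4) / 12 = 156.90025
s = sqrt(sum((x - mean)^2)/(n-1)) = 0.96090612
u_A = s / sqrt(n) = 0.96090612 / sqrt(12) = 0.2773897
u_B1 = 1.257 / sqrt(3) = 0.72572929
u_B2 = 0.65 / sqrt(6) = 0.26536139
u_B3 = 1.336 / sqrt(3) = 0.77133996
u_B4 = 1.091 / sqrt(6) = 0.44539888
uc = sqrt(0.2773897^2 + 0.72572929^2 + 0.26536139^2 + 0.77133996^2 + 0.44539888^2) = 1.2113588
U = k * uc = 2 * 1.2113588
U = 2.4227

2.4227


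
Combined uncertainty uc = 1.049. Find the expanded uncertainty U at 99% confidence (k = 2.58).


U = k * uc
U = 2.58 * 1.049
U = 2.7064

2.7064


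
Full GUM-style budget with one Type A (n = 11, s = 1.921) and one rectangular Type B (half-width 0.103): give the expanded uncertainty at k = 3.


u_A = s / sqrt(n) = 1.921 / sqrt(11) = 0.57920329
u_B = half_width / sqrt(3) = 0.103 / sqrt(3) = 0.059467078
uc = sqrt(u_A^2 + u_B^2) = sqrt(0.57920329^2 + 0.059467078^2) = 0.58224804
U = k * uc = 3 * 0.58224804
U = 1.7467

1.7467


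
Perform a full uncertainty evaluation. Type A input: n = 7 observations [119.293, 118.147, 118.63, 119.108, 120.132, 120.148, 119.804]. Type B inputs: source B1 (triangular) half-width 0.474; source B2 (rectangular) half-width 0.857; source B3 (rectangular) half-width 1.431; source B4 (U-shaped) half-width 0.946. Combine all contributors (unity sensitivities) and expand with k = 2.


mean = (119.293 + 118.147 + 118.63 + 119.108 + 120.132 + 120.148 + 119.804) / 7 = 119.3231429
s = sqrt(sum((x - mean)^2)/(n-1)) = 0.76122892
u_A = s / sqrt(n) = 0.76122892 / sqrt(7) = 0.28771749
u_B1 = 0.474 / sqrt(6) = 0.19350969
u_B2 = 0.857 / sqrt(3) = 0.49478918
u_B3 = 1.431 / sqrt(3) = 0.82618824
u_B4 = 0.946 / sqrt(2) = 0.66892302
uc = sqrt(0.28771749^2 + 0.19350969^2 + 0.49478918^2 + 0.82618824^2 + 0.66892302^2) = 1.2227382
U = k * uc = 2 * 1.2227382
U = 2.4455

2.4455


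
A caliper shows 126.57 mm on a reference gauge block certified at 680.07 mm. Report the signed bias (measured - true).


Systematic error = measured - true
= 126.57 - 680.07
= -553.5000

-553.5000


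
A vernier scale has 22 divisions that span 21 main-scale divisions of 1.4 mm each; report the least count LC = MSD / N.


LC = MSD / n_div
= 1.4 / 22
= 0.0636

0.0636


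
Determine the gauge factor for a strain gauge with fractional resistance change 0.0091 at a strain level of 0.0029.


GF = (dR/R) / epsilon
= 0.0091 / 0.0029
= 3.1379

3.1379


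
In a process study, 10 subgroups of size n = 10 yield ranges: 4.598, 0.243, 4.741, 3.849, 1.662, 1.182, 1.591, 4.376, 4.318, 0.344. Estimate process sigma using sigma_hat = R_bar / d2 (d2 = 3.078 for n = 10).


R_bar = (4.598 + 0.243 + 4.741 + 3.849 + 1.662 + 1.182 + 1.591 + 4.376 + 4.318 + 0.344) / 10
R_bar = 26.904 / 10 = 2.6904
sigma_hat = R_bar / d2 = 2.6904 / 3.078 = 0.8741

0.8741


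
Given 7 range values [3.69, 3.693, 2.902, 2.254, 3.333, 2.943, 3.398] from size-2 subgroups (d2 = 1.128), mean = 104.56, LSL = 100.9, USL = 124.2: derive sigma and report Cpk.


R_bar = (3.69 + 3.693 + 2.902 + 2.254 + 3.333 + 2.943 + 3.398) / 7 = 3.1732857
sigma = R_bar / d2 = 3.1732857 / 1.128 = 2.8131965
Cp = (USL - LSL)/(6*sigma) = (124.2 - 100.9)/(6*2.8131965) = 1.3804
Cpu = (124.2 - 104.56)/(3*2.8131965) = 2.3271
Cpl = (104.56 - 100.9)/(3*2.8131965) = 0.4337
Cpk = min(Cpu, Cpl) = 0.4337

0.4337


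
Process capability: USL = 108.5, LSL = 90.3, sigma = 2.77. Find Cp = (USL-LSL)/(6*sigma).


Cp = (USL - LSL) / (6 * sigma)
= (108.5 - 90.3) / (6 * 2.77)
= 18.2000 / 16.6200
= 1.0951

1.0951


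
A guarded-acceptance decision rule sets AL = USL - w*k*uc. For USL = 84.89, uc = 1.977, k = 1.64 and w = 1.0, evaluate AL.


U = k * uc = 1.64 * 1.977 = 3.24228
guard band g = w * U = 1.0 * 3.24228 = 3.24228
AL = USL - g = 84.89 - 3.24228
AL = 81.6477

81.6477


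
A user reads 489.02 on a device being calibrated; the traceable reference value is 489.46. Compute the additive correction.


Correction = standard - reading
= 489.46 - 489.02
= 0.4400

0.4400


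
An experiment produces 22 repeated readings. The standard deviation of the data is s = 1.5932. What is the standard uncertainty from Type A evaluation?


u_A = s / sqrt(n)
u_A = 1.5932 / sqrt(22)
u_A = 1.5932 / 4.6904158
u_A = 0.3397

0.3397


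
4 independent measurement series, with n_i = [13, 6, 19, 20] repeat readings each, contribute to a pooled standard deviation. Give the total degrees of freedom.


nu = sum_i (n_i - 1)
nu = ((13 - 1) + (6 - 1) + (19 - 1) + (20 - 1))
nu = 12 + 5 + 18 + 19
nu = 54

54


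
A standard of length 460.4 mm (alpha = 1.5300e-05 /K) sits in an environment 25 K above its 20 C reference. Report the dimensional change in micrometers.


dL = L * alpha * dT
= 460.4 * 1.5300e-05 * 25
= 0.1761030 mm
dL_um = 0.1761030 * 1000 = 176.1030 um

176.1030


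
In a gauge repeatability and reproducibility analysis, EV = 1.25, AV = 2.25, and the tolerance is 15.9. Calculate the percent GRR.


GRR = sqrt(EV^2 + AV^2) = sqrt(1.25^2 + 2.25^2) = 2.5739075
%GRR = GRR / tol * 100 = 2.5739075 / 15.9 * 100
%GRR = 16.1881

16.1881


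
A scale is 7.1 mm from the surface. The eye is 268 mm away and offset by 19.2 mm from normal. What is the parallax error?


error = h * offset / d
= 7.1 * 19.2 / 268
= 0.5087

0.5087


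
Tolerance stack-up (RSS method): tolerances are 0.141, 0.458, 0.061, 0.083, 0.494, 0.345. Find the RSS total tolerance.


RSS = sqrt(0.141^2 + 0.458^2 + 0.061^2 + 0.083^2 + 0.494^2 + 0.345^2)
= sqrt(0.603316)
= 0.7767

0.7767


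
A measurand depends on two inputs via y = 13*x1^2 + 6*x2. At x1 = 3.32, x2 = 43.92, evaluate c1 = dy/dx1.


y = 13*x1^2 + 6*x2
dy/dx1 = 2*13*x1
Evaluate at x1 = 3.32: c1 = 26 * 3.32
c1 = 86.3200

86.3200


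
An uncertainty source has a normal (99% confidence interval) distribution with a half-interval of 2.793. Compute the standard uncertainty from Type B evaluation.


u_B = half_width / 2.576
u_B = 2.793 / 2.576
u_B = 1.0842

1.0842


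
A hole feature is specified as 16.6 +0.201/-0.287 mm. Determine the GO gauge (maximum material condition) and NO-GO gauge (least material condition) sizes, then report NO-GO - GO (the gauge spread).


GO = nominal - lower_tol (smallest hole = maximum material condition)
GO = 16.6 - 0.287 = 16.313
NO-GO = nominal + upper_tol (largest hole = least material condition)
NO-GO = 16.6 + 0.201 = 16.801
spread = NO-GO - GO = 16.801 - 16.313 = 0.4880

0.4880


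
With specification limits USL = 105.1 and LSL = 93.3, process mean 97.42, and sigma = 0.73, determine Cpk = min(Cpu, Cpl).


Cpu = (USL - mean) / (3*sigma) = (105.1 - 97.42) / (3*0.73) = 3.5068
Cpl = (mean - LSL) / (3*sigma) = (97.42 - 93.3) / (3*0.73) = 1.8813
Cpk = min(Cpu, Cpl) = 1.8813

1.8813


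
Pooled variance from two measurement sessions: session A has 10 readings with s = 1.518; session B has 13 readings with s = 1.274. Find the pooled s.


s_p = sqrt(((n1-1)*s1^2 + (n2-1)*s2^2) / (n1+n2-2))
numerator = (10-1)*1.518^2 + (13-1)*1.274^2 = 20.738916 + 19.476912 = 40.215828
denominator = 10 + 13 - 2 = 21
s_p^2 = 40.215828 / 21 = 1.9150394
s_p = sqrt(1.9150394) = 1.3838

1.3838


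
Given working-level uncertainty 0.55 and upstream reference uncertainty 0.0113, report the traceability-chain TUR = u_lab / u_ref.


TUR = u_lab / u_ref
= 0.55 / 0.0113
= 48.6726

48.6726


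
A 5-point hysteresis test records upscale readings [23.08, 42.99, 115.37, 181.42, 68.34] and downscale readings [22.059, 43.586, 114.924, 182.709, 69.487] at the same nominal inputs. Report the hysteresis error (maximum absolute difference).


|23.08 - 22.059| = 1.0210
|42.99 - 43.586| = 0.5960
|115.37 - 114.924| = 0.4460
|181.42 - 182.709| = 1.2890
|68.34 - 69.487| = 1.1470
hysteresis = max(diffs) = 1.2890

1.2890


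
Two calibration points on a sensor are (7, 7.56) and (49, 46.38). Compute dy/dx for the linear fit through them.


slope = (y2 - y1) / (x2 - x1)
= (46.38 - 7.56) / (49 - 7)
= 38.8200 / 42
= 0.9243

0.9243


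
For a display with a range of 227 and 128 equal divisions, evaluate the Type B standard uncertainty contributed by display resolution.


resolution = range / divisions
resolution = 227 / 128 = 1.7734375
u_res = resolution / (2*sqrt(3))
u_res = 1.7734375 / 3.4641016
u_res = 0.5119

0.5119


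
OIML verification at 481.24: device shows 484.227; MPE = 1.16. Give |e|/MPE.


e = indication - reference = 484.227 - 481.24 = 2.9870
|e| = 2.9870
ratio = |e| / MPE = 2.9870 / 1.16
ratio = 2.5750

2.5750


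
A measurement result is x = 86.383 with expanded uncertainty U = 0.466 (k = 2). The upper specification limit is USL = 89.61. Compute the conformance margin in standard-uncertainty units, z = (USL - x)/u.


u = U / k = 0.466 / 2 = 0.233
margin = |USL - x| = |89.61 - 86.383| = 3.227
z = margin / u = 3.227 / 0.233
z = 13.8498

13.8498


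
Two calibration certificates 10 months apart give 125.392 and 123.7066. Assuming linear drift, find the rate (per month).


rate = (v2 - v1) / months
= (123.7066 - 125.392) / 10
= -1.6854 / 10
= -0.1685

-0.1685


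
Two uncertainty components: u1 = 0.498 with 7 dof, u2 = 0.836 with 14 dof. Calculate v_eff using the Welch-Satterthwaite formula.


uc = sqrt(u1^2 + u2^2) = sqrt(0.498^2 + 0.836^2) = 0.97308787
v_eff = uc^4 / (u1^4/v1 + u2^4/v2)
= 0.97308787^4 / (0.498^4/7 + 0.836^4/14)
= 0.89661962 / 0.043676256
v_eff = 20.5288

20.5288


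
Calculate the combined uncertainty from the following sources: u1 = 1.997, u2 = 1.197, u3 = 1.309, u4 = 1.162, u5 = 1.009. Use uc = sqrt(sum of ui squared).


uc = sqrt(1.997^2 + 1.197^2 + 1.309^2 + 1.162^2 + 1.009^2)
uc = sqrt(9.502624)
uc = 3.0826

3.0826


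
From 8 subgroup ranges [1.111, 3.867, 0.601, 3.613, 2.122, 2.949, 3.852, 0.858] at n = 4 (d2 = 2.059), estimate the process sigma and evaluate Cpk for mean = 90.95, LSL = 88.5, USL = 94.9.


R_bar = (1.111 + 3.867 + 0.601 + 3.613 + 2.122 + 2.949 + 3.852 + 0.858) / 8 = 2.371625
sigma = R_bar / d2 = 2.371625 / 2.059 = 1.1518334
Cp = (USL - LSL)/(6*sigma) = (94.9 - 88.5)/(6*1.1518334) = 0.9261
Cpu = (94.9 - 90.95)/(3*1.1518334) = 1.1431
Cpl = (90.95 - 88.5)/(3*1.1518334) = 0.7090
Cpk = min(Cpu, Cpl) = 0.7090

0.7090


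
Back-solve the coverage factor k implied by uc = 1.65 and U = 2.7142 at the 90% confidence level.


k = U / uc
k = 2.7142 / 1.65
k = 1.645

1.645


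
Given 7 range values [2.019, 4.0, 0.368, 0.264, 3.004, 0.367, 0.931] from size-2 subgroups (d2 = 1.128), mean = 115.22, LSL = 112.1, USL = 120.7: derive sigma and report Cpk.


R_bar = (2.019 + 4.0 + 0.368 + 0.264 + 3.004 + 0.367 + 0.931) / 7 = 1.5647143
sigma = R_bar / d2 = 1.5647143 / 1.128 = 1.3871581
Cp = (USL - LSL)/(6*sigma) = (120.7 - 112.1)/(6*1.3871581) = 1.0333
Cpu = (120.7 - 115.22)/(3*1.3871581) = 1.3168
Cpl = (115.22 - 112.1)/(3*1.3871581) = 0.7497
Cpk = min(Cpu, Cpl) = 0.7497

0.7497


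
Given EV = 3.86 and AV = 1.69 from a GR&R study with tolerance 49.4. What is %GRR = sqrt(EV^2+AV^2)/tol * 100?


GRR = sqrt(EV^2 + AV^2) = sqrt(3.86^2 + 1.69^2) = 4.2137513
%GRR = GRR / tol * 100 = 4.2137513 / 49.4 * 100
%GRR = 8.5299

8.5299


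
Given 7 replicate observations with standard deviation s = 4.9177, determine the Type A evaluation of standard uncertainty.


u_A = s / sqrt(n)
u_A = 4.9177 / sqrt(7)
u_A = 4.9177 / 2.6457513
u_A = 1.8587

1.8587


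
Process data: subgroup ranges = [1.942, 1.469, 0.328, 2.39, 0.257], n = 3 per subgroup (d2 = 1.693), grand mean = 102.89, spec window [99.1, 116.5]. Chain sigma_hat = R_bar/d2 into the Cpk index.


R_bar = (1.942 + 1.469 + 0.328 + 2.39 + 0.257) / 5 = 1.2772
sigma = R_bar / d2 = 1.2772 / 1.693 = 0.75440047
Cp = (USL - LSL)/(6*sigma) = (116.5 - 99.1)/(6*0.75440047) = 3.8441
Cpu = (116.5 - 102.89)/(3*0.75440047) = 6.0136
Cpl = (102.89 - 99.1)/(3*0.75440047) = 1.6746
Cpk = min(Cpu, Cpl) = 1.6746

1.6746


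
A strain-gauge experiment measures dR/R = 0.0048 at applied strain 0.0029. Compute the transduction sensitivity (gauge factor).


GF = (dR/R) / epsilon
= 0.0048 / 0.0029
= 1.6552

1.6552


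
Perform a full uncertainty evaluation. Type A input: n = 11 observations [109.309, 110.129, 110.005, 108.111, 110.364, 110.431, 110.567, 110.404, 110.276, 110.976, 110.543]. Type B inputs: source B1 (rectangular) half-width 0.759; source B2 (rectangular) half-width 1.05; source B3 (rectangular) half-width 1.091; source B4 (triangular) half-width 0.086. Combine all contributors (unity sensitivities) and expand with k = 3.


mean = (109.309 + 110.129 + 110.005 + 108.111 + 110.364 + 110.431 + 110.567 + 110.404 + 110.276 + 110.976 + 110.543) / 11 = 110.1013636
s = sqrt(sum((x - mean)^2)/(n-1)) = 0.77948769
u_A = s / sqrt(n) = 0.77948769 / sqrt(11) = 0.23502438
u_B1 = 0.759 / sqrt(3) = 0.43820885
u_B2 = 1.05 / sqrt(3) = 0.60621778
u_B3 = 1.091 / sqrt(3) = 0.62988914
u_B4 = 0.086 / sqrt(6) = 0.035109353
uc = sqrt(0.23502438^2 + 0.43820885^2 + 0.60621778^2 + 0.62988914^2 + 0.035109353^2) = 1.006358
U = k * uc = 3 * 1.006358
U = 3.0191

3.0191


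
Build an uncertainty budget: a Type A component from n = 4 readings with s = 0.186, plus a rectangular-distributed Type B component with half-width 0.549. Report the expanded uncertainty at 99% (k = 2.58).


u_A = s / sqrt(n) = 0.186 / sqrt(4) = 0.093
u_B = half_width / sqrt(3) = 0.549 / sqrt(3) = 0.3169653
uc = sqrt(u_A^2 + u_B^2) = sqrt(0.093^2 + 0.3169653^2) = 0.33032711
U = k * uc = 2.58 * 0.33032711
U = 0.8522

0.8522


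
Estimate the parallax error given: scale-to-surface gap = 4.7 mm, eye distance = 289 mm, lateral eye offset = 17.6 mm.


error = h * offset / d
= 4.7 * 17.6 / 289
= 0.2862

0.2862


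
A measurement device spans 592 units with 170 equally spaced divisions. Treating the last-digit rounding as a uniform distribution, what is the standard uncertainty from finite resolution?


resolution = range / divisions
resolution = 592 / 170 = 3.4823529
u_res = resolution / (2*sqrt(3))
u_res = 3.4823529 / 3.4641016
u_res = 1.0053

1.0053


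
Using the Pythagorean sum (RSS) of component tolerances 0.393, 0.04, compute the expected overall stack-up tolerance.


RSS = sqrt(0.393^2 + 0.04^2)
= sqrt(0.156049)
= 0.3950

0.3950


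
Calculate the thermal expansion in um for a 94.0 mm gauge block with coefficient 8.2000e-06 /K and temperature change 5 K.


dL = L * alpha * dT
= 94.0 * 8.2000e-06 * 5
= 0.0038540 mm
dL_um = 0.0038540 * 1000 = 3.8540 um

3.8540


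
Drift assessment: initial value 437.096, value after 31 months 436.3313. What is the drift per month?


rate = (v2 - v1) / months
= (436.3313 - 437.096) / 31
= -0.7647 / 31
= -0.0247

-0.0247


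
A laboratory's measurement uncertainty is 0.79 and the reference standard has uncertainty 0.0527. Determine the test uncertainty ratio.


TUR = u_lab / u_ref
= 0.79 / 0.0527
= 14.9905

14.9905


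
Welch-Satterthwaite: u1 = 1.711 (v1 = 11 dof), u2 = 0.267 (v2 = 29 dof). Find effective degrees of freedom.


uc = sqrt(u1^2 + u2^2) = sqrt(1.711^2 + 0.267^2) = 1.7317073
v_eff = uc^4 / (u1^4/v1 + u2^4/v2)
= 1.7317073^4 / (1.711^4/11 + 0.267^4/29)
= 8.9928625 / 0.77930063
v_eff = 11.5397

11.5397


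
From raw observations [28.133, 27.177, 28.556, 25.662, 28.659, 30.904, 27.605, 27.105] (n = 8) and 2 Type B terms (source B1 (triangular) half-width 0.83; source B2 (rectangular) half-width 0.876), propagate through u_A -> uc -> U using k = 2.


mean = (28.133 + 27.177 + 28.556 + 25.662 + 28.659 + 30.904 + 27.605 + 27.105) / 8 = 27.975125
s = sqrt(sum((x - mean)^2)/(n-1)) = 1.5254973
u_A = s / sqrt(n) = 1.5254973 / sqrt(8) = 0.53934474
u_B1 = 0.83 / sqrt(6) = 0.33884608
u_B2 = 0.876 / sqrt(3) = 0.50575884
uc = sqrt(0.53934474^2 + 0.33884608^2 + 0.50575884^2) = 0.81332737
U = k * uc = 2 * 0.81332737
U = 1.6267

1.6267


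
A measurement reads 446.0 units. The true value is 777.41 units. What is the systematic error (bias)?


Systematic error = measured - true
= 446.0 - 777.41
= -331.4100

-331.4100


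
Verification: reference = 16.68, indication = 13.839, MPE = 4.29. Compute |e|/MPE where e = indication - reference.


e = indication - reference = 13.839 - 16.68 = -2.8410
|e| = 2.8410
ratio = |e| / MPE = 2.8410 / 4.29
ratio = 0.6622

0.6622


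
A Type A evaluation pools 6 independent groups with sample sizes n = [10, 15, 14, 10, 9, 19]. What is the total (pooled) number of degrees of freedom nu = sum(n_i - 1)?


nu = sum_i (n_i - 1)
nu = ((10 - 1) + (15 - 1) + (14 - 1) + (10 - 1) + (9 - 1) + (19 - 1))
nu = 9 + 14 + 13 + 9 + 8 + 18
nu = 71

71


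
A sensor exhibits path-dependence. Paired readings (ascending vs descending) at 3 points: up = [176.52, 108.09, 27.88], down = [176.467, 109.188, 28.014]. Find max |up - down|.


|176.52 - 176.467| = 0.0530
|108.09 - 109.188| = 1.0980
|27.88 - 28.014| = 0.1340
hysteresis = max(diffs) = 1.0980

1.0980


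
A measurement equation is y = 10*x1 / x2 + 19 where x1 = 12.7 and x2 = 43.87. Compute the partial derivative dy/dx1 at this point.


y = 10*x1 / x2 + 19
dy/dx1 = 10/x2
Evaluate at x2 = 43.87: c1 = 10 / 43.87
c1 = 0.2279

0.2279


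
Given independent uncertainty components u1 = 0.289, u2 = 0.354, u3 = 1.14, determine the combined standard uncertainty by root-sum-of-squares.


uc = sqrt(0.289^2 + 0.354^2 + 1.14^2)
uc = sqrt(1.508437)
uc = 1.2282

1.2282


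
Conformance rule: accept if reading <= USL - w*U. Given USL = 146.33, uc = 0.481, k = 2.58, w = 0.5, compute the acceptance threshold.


U = k * uc = 2.58 * 0.481 = 1.24098
guard band g = w * U = 0.5 * 1.24098 = 0.62049
AL = USL - g = 146.33 - 0.62049
AL = 145.7095

145.7095


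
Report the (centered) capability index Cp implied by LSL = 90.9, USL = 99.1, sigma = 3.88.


Cp = (USL - LSL) / (6 * sigma)
= (99.1 - 90.9) / (6 * 3.88)
= 8.2000 / 23.2800
= 0.3522

0.3522


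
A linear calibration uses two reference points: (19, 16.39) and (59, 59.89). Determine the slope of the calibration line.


slope = (y2 - y1) / (x2 - x1)
= (59.89 - 16.39) / (59 - 19)
= 43.5000 / 40
= 1.0875

1.0875


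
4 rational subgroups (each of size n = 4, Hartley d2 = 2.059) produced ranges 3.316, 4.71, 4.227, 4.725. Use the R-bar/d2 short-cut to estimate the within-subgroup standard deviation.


R_bar = (3.316 + 4.71 + 4.227 + 4.725) / 4
R_bar = 16.978 / 4 = 4.2445
sigma_hat = R_bar / d2 = 4.2445 / 2.059 = 2.0614

2.0614


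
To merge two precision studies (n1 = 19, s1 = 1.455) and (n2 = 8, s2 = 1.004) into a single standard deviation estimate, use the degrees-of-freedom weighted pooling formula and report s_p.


s_p = sqrt(((n1-1)*s1^2 + (n2-1)*s2^2) / (n1+n2-2))
numerator = (19-1)*1.455^2 + (8-1)*1.004^2 = 38.10645 + 7.056112 = 45.162562
denominator = 19 + 8 - 2 = 25
s_p^2 = 45.162562 / 25 = 1.8065025
s_p = sqrt(1.8065025) = 1.3441

1.3441


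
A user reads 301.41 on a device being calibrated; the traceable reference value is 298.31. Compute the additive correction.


Correction = standard - reading
= 298.31 - 301.41
= -3.1000

-3.1000


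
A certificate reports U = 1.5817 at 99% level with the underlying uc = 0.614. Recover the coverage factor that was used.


k = U / uc
k = 1.5817 / 0.614
k = 2.576

2.576


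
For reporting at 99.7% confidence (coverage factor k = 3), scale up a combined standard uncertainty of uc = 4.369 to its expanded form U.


U = k * uc
U = 3 * 4.369
U = 13.1070

13.1070


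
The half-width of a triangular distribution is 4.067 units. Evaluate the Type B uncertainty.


u_B = half_width / sqrt(6)
u_B = 4.067 / 2.4494897
u_B = 1.6603

1.6603


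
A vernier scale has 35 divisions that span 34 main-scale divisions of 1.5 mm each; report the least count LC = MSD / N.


LC = MSD / n_div
= 1.5 / 35
= 0.0429

0.0429


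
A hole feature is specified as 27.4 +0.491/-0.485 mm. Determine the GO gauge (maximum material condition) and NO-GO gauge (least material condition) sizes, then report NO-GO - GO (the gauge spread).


GO = nominal - lower_tol (smallest hole = maximum material condition)
GO = 27.4 - 0.485 = 26.915
NO-GO = nominal + upper_tol (largest hole = least material condition)
NO-GO = 27.4 + 0.491 = 27.891
spread = NO-GO - GO = 27.891 - 26.915 = 0.9760

0.9760


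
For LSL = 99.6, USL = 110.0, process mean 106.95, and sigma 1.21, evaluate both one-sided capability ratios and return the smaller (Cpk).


Cpu = (USL - mean) / (3*sigma) = (110.0 - 106.95) / (3*1.21) = 0.8402
Cpl = (mean - LSL) / (3*sigma) = (106.95 - 99.6) / (3*1.21) = 2.0248
Cpk = min(Cpu, Cpl) = 0.8402

0.8402


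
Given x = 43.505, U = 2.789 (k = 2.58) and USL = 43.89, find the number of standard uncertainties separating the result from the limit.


u = U / k = 2.789 / 2.58 = 1.0810078
margin = |USL - x| = |43.89 - 43.505| = 0.385
z = margin / u = 0.385 / 1.0810078
z = 0.3561

0.3561
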